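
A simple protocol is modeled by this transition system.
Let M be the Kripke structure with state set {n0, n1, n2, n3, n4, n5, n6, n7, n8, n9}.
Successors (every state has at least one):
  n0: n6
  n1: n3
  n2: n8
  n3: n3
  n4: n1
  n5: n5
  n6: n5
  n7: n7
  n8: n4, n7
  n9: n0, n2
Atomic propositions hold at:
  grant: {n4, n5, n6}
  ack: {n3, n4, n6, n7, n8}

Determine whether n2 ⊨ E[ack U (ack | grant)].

No

Sat(ack | grant) = {n3, n4, n5, n6, n7, n8}
E[ack U (ack | grant)]: least fixpoint, start Z0 = Sat((ack | grant)) = {n3, n4, n5, n6, n7, n8}, add states in Sat(ack) with some successor in Z. Already a fixed point.
Sat(E[ack U (ack | grant)]) = {n3, n4, n5, n6, n7, n8}
n2 ∉ Sat(E[ack U (ack | grant)]) = {n3, n4, n5, n6, n7, n8}, so the formula does not hold at n2.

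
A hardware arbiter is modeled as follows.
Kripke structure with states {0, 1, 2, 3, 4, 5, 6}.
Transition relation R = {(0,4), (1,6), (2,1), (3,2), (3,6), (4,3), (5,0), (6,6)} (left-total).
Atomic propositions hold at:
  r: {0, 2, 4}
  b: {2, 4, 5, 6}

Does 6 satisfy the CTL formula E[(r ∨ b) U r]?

Sat(r ∨ b) = {0, 2, 4, 5, 6}
E[(r ∨ b) U r]: least fixpoint, start Z0 = Sat(r) = {0, 2, 4}, add states in Sat(r ∨ b) with some successor in Z. Z1 = {0, 2, 4, 5}; fixed.
Sat(E[(r ∨ b) U r]) = {0, 2, 4, 5}
6 ∉ Sat(E[(r ∨ b) U r]) = {0, 2, 4, 5}, so the formula does not hold at 6.

No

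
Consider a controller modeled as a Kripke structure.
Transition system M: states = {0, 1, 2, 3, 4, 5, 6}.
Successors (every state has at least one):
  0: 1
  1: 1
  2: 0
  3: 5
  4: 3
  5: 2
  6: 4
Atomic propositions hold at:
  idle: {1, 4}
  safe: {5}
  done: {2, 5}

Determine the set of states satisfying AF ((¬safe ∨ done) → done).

{2, 3, 4, 5, 6}

Sat(¬safe) = {0, 1, 2, 3, 4, 6}
Sat(¬safe ∨ done) = {0, 1, 2, 3, 4, 5, 6}
Sat((¬safe ∨ done) → done) = {2, 5}
AF ((¬safe ∨ done) → done): least fixpoint, start Z0 = {2, 5}, add states with every successor in Z. Z1 = {2, 3, 5}; Z2 = {2, 3, 4, 5}; Z3 = {2, 3, 4, 5, 6}; fixed.
Sat(AF ((¬safe ∨ done) → done)) = {2, 3, 4, 5, 6}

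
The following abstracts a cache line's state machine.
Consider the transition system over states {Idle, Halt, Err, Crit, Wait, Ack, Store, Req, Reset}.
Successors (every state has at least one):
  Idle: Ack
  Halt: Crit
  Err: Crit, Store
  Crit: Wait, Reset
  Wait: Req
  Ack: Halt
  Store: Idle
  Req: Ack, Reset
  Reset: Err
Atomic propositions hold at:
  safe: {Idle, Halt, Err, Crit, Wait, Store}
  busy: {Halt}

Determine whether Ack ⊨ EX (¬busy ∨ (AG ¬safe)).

No

Sat(¬busy) = {Idle, Err, Crit, Wait, Ack, Store, Req, Reset}
Sat(¬safe) = {Ack, Req, Reset}
AG ¬safe: greatest fixpoint, start Z0 = {Ack, Req, Reset}, keep only states in Sat with every successor in Z. Z1 = {Req}; Z2 = ∅; fixed.
Sat(AG ¬safe) = ∅
Sat(¬busy ∨ (AG ¬safe)) = {Idle, Err, Crit, Wait, Ack, Store, Req, Reset}
Sat(EX (¬busy ∨ (AG ¬safe))) = {s : some successor in {Idle, Err, Crit, Wait, Ack, Store, Req, Reset}} = {Idle, Halt, Err, Crit, Wait, Store, Req, Reset}
Ack ∉ Sat(EX (¬busy ∨ (AG ¬safe))) = {Idle, Halt, Err, Crit, Wait, Store, Req, Reset}, so the formula does not hold at Ack.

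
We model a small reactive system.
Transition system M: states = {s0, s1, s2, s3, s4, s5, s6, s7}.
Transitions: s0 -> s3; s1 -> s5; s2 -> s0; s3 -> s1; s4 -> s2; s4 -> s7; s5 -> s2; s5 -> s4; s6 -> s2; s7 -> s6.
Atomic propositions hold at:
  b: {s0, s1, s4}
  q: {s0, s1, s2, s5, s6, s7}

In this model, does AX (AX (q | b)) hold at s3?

Sat(q | b) = {s0, s1, s2, s4, s5, s6, s7}
Sat(AX (q | b)) = {s : every successor in {s0, s1, s2, s4, s5, s6, s7}} = {s1, s2, s3, s4, s5, s6, s7}
Sat(AX (AX (q | b))) = {s : every successor in {s1, s2, s3, s4, s5, s6, s7}} = {s0, s1, s3, s4, s5, s6, s7}
s3 ∈ Sat(AX (AX (q | b))) = {s0, s1, s3, s4, s5, s6, s7}, so the formula holds at s3.

Yes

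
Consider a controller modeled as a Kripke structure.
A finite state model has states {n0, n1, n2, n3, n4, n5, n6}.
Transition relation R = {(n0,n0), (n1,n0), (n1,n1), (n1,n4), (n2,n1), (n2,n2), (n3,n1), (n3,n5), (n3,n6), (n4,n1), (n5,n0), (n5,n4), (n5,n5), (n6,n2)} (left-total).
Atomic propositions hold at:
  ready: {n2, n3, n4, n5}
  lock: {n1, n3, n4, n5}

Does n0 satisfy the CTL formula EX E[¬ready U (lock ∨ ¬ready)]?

Sat(¬ready) = {n0, n1, n6}
Sat(lock ∨ ¬ready) = {n0, n1, n3, n4, n5, n6}
E[¬ready U (lock ∨ ¬ready)]: least fixpoint, start Z0 = Sat((lock ∨ ¬ready)) = {n0, n1, n3, n4, n5, n6}, add states in Sat(¬ready) with some successor in Z. Already a fixed point.
Sat(E[¬ready U (lock ∨ ¬ready)]) = {n0, n1, n3, n4, n5, n6}
Sat(EX E[¬ready U (lock ∨ ¬ready)]) = {s : some successor in {n0, n1, n3, n4, n5, n6}} = {n0, n1, n2, n3, n4, n5}
n0 ∈ Sat(EX E[¬ready U (lock ∨ ¬ready)]) = {n0, n1, n2, n3, n4, n5}, so the formula holds at n0.

Yes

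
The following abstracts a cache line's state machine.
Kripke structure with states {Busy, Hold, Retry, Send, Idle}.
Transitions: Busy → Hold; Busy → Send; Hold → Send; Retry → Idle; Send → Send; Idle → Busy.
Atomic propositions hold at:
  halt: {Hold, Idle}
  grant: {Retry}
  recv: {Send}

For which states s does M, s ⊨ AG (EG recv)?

EG recv: greatest fixpoint, start Z0 = {Send}, keep only states in Sat with some successor in Z. Already a fixed point.
Sat(EG recv) = {Send}
AG (EG recv): greatest fixpoint, start Z0 = {Send}, keep only states in Sat with every successor in Z. Already a fixed point.
Sat(AG (EG recv)) = {Send}

{Send}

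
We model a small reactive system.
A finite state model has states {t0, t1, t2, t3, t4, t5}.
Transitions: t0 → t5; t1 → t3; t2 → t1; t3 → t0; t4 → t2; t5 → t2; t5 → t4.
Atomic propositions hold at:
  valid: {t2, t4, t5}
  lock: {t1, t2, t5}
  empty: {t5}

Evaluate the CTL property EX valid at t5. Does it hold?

Sat(EX valid) = {s : some successor in {t2, t4, t5}} = {t0, t4, t5}
t5 ∈ Sat(EX valid) = {t0, t4, t5}, so the formula holds at t5.

Yes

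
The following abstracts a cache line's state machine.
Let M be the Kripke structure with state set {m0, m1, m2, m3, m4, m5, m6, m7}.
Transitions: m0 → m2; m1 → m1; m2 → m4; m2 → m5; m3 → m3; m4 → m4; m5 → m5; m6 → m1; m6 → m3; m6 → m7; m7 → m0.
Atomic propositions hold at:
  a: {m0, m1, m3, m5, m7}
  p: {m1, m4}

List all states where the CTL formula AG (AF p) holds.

{m1, m4}

AF p: least fixpoint, start Z0 = {m1, m4}, add states with every successor in Z. Already a fixed point.
Sat(AF p) = {m1, m4}
AG (AF p): greatest fixpoint, start Z0 = {m1, m4}, keep only states in Sat with every successor in Z. Already a fixed point.
Sat(AG (AF p)) = {m1, m4}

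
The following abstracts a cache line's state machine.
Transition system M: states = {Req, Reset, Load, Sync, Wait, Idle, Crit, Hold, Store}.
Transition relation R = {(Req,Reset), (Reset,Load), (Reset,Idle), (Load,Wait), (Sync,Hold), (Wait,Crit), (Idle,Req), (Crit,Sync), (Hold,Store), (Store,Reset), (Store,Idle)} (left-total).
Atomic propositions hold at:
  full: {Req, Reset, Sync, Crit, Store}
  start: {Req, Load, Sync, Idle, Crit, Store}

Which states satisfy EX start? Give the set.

Sat(EX start) = {s : some successor in {Req, Load, Sync, Idle, Crit, Store}} = {Reset, Wait, Idle, Crit, Hold, Store}

{Reset, Wait, Idle, Crit, Hold, Store}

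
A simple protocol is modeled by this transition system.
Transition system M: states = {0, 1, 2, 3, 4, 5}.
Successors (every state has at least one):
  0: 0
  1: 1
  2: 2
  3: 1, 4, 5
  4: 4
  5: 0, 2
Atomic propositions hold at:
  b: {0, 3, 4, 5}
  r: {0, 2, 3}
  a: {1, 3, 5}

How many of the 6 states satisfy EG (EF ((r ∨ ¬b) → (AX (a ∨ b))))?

5

Sat(¬b) = {1, 2}
Sat(r ∨ ¬b) = {0, 1, 2, 3}
Sat(a ∨ b) = {0, 1, 3, 4, 5}
Sat(AX (a ∨ b)) = {s : every successor in {0, 1, 3, 4, 5}} = {0, 1, 3, 4}
Sat((r ∨ ¬b) → (AX (a ∨ b))) = {0, 1, 3, 4, 5}
EF ((r ∨ ¬b) → (AX (a ∨ b))): least fixpoint, start Z0 = {0, 1, 3, 4, 5}, add states with some successor in Z. Already a fixed point.
Sat(EF ((r ∨ ¬b) → (AX (a ∨ b)))) = {0, 1, 3, 4, 5}
EG (EF ((r ∨ ¬b) → (AX (a ∨ b)))): greatest fixpoint, start Z0 = {0, 1, 3, 4, 5}, keep only states in Sat with some successor in Z. Already a fixed point.
Sat(EG (EF ((r ∨ ¬b) → (AX (a ∨ b))))) = {0, 1, 3, 4, 5}
|Sat(EG (EF ((r ∨ ¬b) → (AX (a ∨ b)))))| = |{0, 1, 3, 4, 5}| = 5.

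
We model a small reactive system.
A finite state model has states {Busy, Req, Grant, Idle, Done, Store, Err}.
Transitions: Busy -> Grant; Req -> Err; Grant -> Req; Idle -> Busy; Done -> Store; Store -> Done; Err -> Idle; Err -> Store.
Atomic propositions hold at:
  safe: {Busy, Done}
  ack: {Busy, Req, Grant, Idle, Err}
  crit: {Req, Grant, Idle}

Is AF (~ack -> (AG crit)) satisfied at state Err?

Sat(~ack) = {Done, Store}
AG crit: greatest fixpoint, start Z0 = {Req, Grant, Idle}, keep only states in Sat with every successor in Z. Z1 = {Grant}; Z2 = ∅; fixed.
Sat(AG crit) = ∅
Sat(~ack -> (AG crit)) = {Busy, Req, Grant, Idle, Err}
AF (~ack -> (AG crit)): least fixpoint, start Z0 = {Busy, Req, Grant, Idle, Err}, add states with every successor in Z. Already a fixed point.
Sat(AF (~ack -> (AG crit))) = {Busy, Req, Grant, Idle, Err}
Err ∈ Sat(AF (~ack -> (AG crit))) = {Busy, Req, Grant, Idle, Err}, so the formula holds at Err.

Yes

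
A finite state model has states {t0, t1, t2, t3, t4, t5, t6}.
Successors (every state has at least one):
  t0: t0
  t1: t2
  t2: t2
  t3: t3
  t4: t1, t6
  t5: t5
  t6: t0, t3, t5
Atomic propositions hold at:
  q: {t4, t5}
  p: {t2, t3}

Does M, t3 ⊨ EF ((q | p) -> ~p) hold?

Sat(q | p) = {t2, t3, t4, t5}
Sat(~p) = {t0, t1, t4, t5, t6}
Sat((q | p) -> ~p) = {t0, t1, t4, t5, t6}
EF ((q | p) -> ~p): least fixpoint, start Z0 = {t0, t1, t4, t5, t6}, add states with some successor in Z. Already a fixed point.
Sat(EF ((q | p) -> ~p)) = {t0, t1, t4, t5, t6}
t3 ∉ Sat(EF ((q | p) -> ~p)) = {t0, t1, t4, t5, t6}, so the formula does not hold at t3.

No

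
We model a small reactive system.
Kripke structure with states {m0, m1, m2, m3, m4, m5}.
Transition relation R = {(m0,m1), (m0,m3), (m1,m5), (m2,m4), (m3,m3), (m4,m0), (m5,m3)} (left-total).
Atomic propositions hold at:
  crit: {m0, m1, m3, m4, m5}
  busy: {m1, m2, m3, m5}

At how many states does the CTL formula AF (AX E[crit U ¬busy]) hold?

2

Sat(¬busy) = {m0, m4}
E[crit U ¬busy]: least fixpoint, start Z0 = Sat(¬busy) = {m0, m4}, add states in Sat(crit) with some successor in Z. Already a fixed point.
Sat(E[crit U ¬busy]) = {m0, m4}
Sat(AX E[crit U ¬busy]) = {s : every successor in {m0, m4}} = {m2, m4}
AF (AX E[crit U ¬busy]): least fixpoint, start Z0 = {m2, m4}, add states with every successor in Z. Already a fixed point.
Sat(AF (AX E[crit U ¬busy])) = {m2, m4}
|Sat(AF (AX E[crit U ¬busy]))| = |{m2, m4}| = 2.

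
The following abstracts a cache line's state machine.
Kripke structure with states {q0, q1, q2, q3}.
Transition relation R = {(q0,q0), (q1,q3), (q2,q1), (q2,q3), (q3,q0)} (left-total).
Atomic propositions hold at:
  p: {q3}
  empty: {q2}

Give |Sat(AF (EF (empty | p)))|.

3

Sat(empty | p) = {q2, q3}
EF (empty | p): least fixpoint, start Z0 = {q2, q3}, add states with some successor in Z. Z1 = {q1, q2, q3}; fixed.
Sat(EF (empty | p)) = {q1, q2, q3}
AF (EF (empty | p)): least fixpoint, start Z0 = {q1, q2, q3}, add states with every successor in Z. Already a fixed point.
Sat(AF (EF (empty | p))) = {q1, q2, q3}
|Sat(AF (EF (empty | p)))| = |{q1, q2, q3}| = 3.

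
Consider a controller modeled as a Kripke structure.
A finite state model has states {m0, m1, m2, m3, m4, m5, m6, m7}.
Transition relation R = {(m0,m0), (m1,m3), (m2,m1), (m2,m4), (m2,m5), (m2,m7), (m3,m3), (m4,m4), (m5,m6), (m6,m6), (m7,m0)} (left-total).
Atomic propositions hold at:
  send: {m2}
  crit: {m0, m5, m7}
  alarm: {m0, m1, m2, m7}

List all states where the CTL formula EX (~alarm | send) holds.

{m1, m2, m3, m4, m5, m6}

Sat(~alarm) = {m3, m4, m5, m6}
Sat(~alarm | send) = {m2, m3, m4, m5, m6}
Sat(EX (~alarm | send)) = {s : some successor in {m2, m3, m4, m5, m6}} = {m1, m2, m3, m4, m5, m6}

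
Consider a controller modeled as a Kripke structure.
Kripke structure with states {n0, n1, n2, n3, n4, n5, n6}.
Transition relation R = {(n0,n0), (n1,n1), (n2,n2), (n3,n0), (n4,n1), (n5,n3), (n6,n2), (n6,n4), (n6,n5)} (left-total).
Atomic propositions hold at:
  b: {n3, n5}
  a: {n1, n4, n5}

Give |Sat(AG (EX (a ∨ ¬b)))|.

Sat(¬b) = {n0, n1, n2, n4, n6}
Sat(a ∨ ¬b) = {n0, n1, n2, n4, n5, n6}
Sat(EX (a ∨ ¬b)) = {s : some successor in {n0, n1, n2, n4, n5, n6}} = {n0, n1, n2, n3, n4, n6}
AG (EX (a ∨ ¬b)): greatest fixpoint, start Z0 = {n0, n1, n2, n3, n4, n6}, keep only states in Sat with every successor in Z. Z1 = {n0, n1, n2, n3, n4}; fixed.
Sat(AG (EX (a ∨ ¬b))) = {n0, n1, n2, n3, n4}
|Sat(AG (EX (a ∨ ¬b)))| = |{n0, n1, n2, n3, n4}| = 5.

5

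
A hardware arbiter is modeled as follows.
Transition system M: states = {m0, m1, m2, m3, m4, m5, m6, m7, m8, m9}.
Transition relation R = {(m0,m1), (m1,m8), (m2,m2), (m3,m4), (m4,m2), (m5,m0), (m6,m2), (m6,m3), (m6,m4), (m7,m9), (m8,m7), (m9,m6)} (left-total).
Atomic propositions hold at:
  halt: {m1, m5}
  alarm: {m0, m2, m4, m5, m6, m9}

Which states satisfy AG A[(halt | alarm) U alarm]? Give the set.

Sat(halt | alarm) = {m0, m1, m2, m4, m5, m6, m9}
A[(halt | alarm) U alarm]: least fixpoint, start Z0 = Sat(alarm) = {m0, m2, m4, m5, m6, m9}, add states in Sat(halt | alarm) with every successor in Z. Already a fixed point.
Sat(A[(halt | alarm) U alarm]) = {m0, m2, m4, m5, m6, m9}
AG A[(halt | alarm) U alarm]: greatest fixpoint, start Z0 = {m0, m2, m4, m5, m6, m9}, keep only states in Sat with every successor in Z. Z1 = {m2, m4, m5, m9}; Z2 = {m2, m4}; fixed.
Sat(AG A[(halt | alarm) U alarm]) = {m2, m4}

{m2, m4}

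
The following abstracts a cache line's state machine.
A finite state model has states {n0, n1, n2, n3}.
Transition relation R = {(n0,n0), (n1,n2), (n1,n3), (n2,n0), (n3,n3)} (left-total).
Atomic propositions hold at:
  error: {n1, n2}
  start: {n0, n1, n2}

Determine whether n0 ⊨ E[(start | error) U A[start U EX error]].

Sat(start | error) = {n0, n1, n2}
Sat(EX error) = {s : some successor in {n1, n2}} = {n1}
A[start U EX error]: least fixpoint, start Z0 = Sat(EX error) = {n1}, add states in Sat(start) with every successor in Z. Already a fixed point.
Sat(A[start U EX error]) = {n1}
E[(start | error) U A[start U EX error]]: least fixpoint, start Z0 = Sat(A[start U EX error]) = {n1}, add states in Sat(start | error) with some successor in Z. Already a fixed point.
Sat(E[(start | error) U A[start U EX error]]) = {n1}
n0 ∉ Sat(E[(start | error) U A[start U EX error]]) = {n1}, so the formula does not hold at n0.

No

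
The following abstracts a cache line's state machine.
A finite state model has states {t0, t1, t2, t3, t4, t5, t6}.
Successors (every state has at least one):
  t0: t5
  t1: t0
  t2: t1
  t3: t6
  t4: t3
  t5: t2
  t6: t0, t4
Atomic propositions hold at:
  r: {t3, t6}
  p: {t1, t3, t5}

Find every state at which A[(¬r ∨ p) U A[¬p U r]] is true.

{t3, t4, t6}

Sat(¬r) = {t0, t1, t2, t4, t5}
Sat(¬r ∨ p) = {t0, t1, t2, t3, t4, t5}
Sat(¬p) = {t0, t2, t4, t6}
A[¬p U r]: least fixpoint, start Z0 = Sat(r) = {t3, t6}, add states in Sat(¬p) with every successor in Z. Z1 = {t3, t4, t6}; fixed.
Sat(A[¬p U r]) = {t3, t4, t6}
A[(¬r ∨ p) U A[¬p U r]]: least fixpoint, start Z0 = Sat(A[¬p U r]) = {t3, t4, t6}, add states in Sat(¬r ∨ p) with every successor in Z. Already a fixed point.
Sat(A[(¬r ∨ p) U A[¬p U r]]) = {t3, t4, t6}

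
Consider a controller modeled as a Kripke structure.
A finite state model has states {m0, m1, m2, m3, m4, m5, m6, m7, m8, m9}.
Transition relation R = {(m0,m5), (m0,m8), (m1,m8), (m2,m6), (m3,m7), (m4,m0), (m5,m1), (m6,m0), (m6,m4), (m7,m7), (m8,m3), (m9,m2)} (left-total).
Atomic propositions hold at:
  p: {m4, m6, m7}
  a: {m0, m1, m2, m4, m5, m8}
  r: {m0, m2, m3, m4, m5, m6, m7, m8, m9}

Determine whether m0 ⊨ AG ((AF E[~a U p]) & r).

Sat(~a) = {m3, m6, m7, m9}
E[~a U p]: least fixpoint, start Z0 = Sat(p) = {m4, m6, m7}, add states in Sat(~a) with some successor in Z. Z1 = {m3, m4, m6, m7}; fixed.
Sat(E[~a U p]) = {m3, m4, m6, m7}
AF E[~a U p]: least fixpoint, start Z0 = {m3, m4, m6, m7}, add states with every successor in Z. Z1 = {m2, m3, m4, m6, m7, m8}; Z2 = {m1, m2, m3, m4, m6, m7, m8, m9}; Z3 = {m1, m2, m3, m4, m5, m6, m7, m8, m9}; Z4 = {m0, m1, m2, m3, m4, m5, m6, m7, m8, m9}; fixed.
Sat(AF E[~a U p]) = {m0, m1, m2, m3, m4, m5, m6, m7, m8, m9}
Sat((AF E[~a U p]) & r) = {m0, m2, m3, m4, m5, m6, m7, m8, m9}
AG ((AF E[~a U p]) & r): greatest fixpoint, start Z0 = {m0, m2, m3, m4, m5, m6, m7, m8, m9}, keep only states in Sat with every successor in Z. Z1 = {m0, m2, m3, m4, m6, m7, m8, m9}; Z2 = {m2, m3, m4, m6, m7, m8, m9}; Z3 = {m2, m3, m7, m8, m9}; Z4 = {m3, m7, m8, m9}; Z5 = {m3, m7, m8}; fixed.
Sat(AG ((AF E[~a U p]) & r)) = {m3, m7, m8}
m0 ∉ Sat(AG ((AF E[~a U p]) & r)) = {m3, m7, m8}, so the formula does not hold at m0.

No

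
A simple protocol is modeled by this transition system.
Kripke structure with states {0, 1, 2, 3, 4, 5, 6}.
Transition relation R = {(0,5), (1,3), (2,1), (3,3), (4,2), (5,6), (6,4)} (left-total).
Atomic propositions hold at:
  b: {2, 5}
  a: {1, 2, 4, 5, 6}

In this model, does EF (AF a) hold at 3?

No

AF a: least fixpoint, start Z0 = {1, 2, 4, 5, 6}, add states with every successor in Z. Z1 = {0, 1, 2, 4, 5, 6}; fixed.
Sat(AF a) = {0, 1, 2, 4, 5, 6}
EF (AF a): least fixpoint, start Z0 = {0, 1, 2, 4, 5, 6}, add states with some successor in Z. Already a fixed point.
Sat(EF (AF a)) = {0, 1, 2, 4, 5, 6}
3 ∉ Sat(EF (AF a)) = {0, 1, 2, 4, 5, 6}, so the formula does not hold at 3.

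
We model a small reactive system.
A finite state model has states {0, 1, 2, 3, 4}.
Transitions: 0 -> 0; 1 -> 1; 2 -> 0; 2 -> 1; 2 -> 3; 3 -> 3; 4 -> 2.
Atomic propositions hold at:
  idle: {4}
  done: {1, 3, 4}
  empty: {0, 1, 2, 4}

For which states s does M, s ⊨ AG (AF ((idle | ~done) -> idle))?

{1, 3}

Sat(~done) = {0, 2}
Sat(idle | ~done) = {0, 2, 4}
Sat((idle | ~done) -> idle) = {1, 3, 4}
AF ((idle | ~done) -> idle): least fixpoint, start Z0 = {1, 3, 4}, add states with every successor in Z. Already a fixed point.
Sat(AF ((idle | ~done) -> idle)) = {1, 3, 4}
AG (AF ((idle | ~done) -> idle)): greatest fixpoint, start Z0 = {1, 3, 4}, keep only states in Sat with every successor in Z. Z1 = {1, 3}; fixed.
Sat(AG (AF ((idle | ~done) -> idle))) = {1, 3}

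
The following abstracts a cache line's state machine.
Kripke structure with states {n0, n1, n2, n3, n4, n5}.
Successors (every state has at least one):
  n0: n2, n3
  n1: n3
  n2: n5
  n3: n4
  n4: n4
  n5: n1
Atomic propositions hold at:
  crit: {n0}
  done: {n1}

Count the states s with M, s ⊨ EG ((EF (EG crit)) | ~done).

EG crit: greatest fixpoint, start Z0 = {n0}, keep only states in Sat with some successor in Z. Z1 = ∅; fixed.
Sat(EG crit) = ∅
EF (EG crit): least fixpoint, start Z0 = ∅, add states with some successor in Z. Already a fixed point.
Sat(EF (EG crit)) = ∅
Sat(~done) = {n0, n2, n3, n4, n5}
Sat((EF (EG crit)) | ~done) = {n0, n2, n3, n4, n5}
EG ((EF (EG crit)) | ~done): greatest fixpoint, start Z0 = {n0, n2, n3, n4, n5}, keep only states in Sat with some successor in Z. Z1 = {n0, n2, n3, n4}; Z2 = {n0, n3, n4}; fixed.
Sat(EG ((EF (EG crit)) | ~done)) = {n0, n3, n4}
|Sat(EG ((EF (EG crit)) | ~done))| = |{n0, n3, n4}| = 3.

3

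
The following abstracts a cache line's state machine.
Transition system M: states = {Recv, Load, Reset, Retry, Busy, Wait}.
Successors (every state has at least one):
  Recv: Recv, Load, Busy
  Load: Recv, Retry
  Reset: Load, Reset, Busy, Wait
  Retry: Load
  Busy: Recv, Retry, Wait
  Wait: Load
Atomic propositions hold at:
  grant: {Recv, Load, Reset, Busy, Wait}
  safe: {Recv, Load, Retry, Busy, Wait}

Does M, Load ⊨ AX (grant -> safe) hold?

Sat(grant -> safe) = {Recv, Load, Retry, Busy, Wait}
Sat(AX (grant -> safe)) = {s : every successor in {Recv, Load, Retry, Busy, Wait}} = {Recv, Load, Retry, Busy, Wait}
Load ∈ Sat(AX (grant -> safe)) = {Recv, Load, Retry, Busy, Wait}, so the formula holds at Load.

Yes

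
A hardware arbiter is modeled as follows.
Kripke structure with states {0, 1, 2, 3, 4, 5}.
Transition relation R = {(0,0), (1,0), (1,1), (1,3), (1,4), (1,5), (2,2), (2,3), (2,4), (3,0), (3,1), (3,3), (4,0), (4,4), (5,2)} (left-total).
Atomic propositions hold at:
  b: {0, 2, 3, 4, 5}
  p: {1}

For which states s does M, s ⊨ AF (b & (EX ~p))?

Sat(~p) = {0, 2, 3, 4, 5}
Sat(EX ~p) = {s : some successor in {0, 2, 3, 4, 5}} = {0, 1, 2, 3, 4, 5}
Sat(b & (EX ~p)) = {0, 2, 3, 4, 5}
AF (b & (EX ~p)): least fixpoint, start Z0 = {0, 2, 3, 4, 5}, add states with every successor in Z. Already a fixed point.
Sat(AF (b & (EX ~p))) = {0, 2, 3, 4, 5}

{0, 2, 3, 4, 5}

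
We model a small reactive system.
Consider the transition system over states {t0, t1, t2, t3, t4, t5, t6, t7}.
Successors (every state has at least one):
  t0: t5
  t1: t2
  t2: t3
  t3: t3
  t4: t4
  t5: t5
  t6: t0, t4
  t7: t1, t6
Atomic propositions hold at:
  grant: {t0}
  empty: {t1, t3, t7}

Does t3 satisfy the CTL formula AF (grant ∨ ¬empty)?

No

Sat(¬empty) = {t0, t2, t4, t5, t6}
Sat(grant ∨ ¬empty) = {t0, t2, t4, t5, t6}
AF (grant ∨ ¬empty): least fixpoint, start Z0 = {t0, t2, t4, t5, t6}, add states with every successor in Z. Z1 = {t0, t1, t2, t4, t5, t6}; Z2 = {t0, t1, t2, t4, t5, t6, t7}; fixed.
Sat(AF (grant ∨ ¬empty)) = {t0, t1, t2, t4, t5, t6, t7}
t3 ∉ Sat(AF (grant ∨ ¬empty)) = {t0, t1, t2, t4, t5, t6, t7}, so the formula does not hold at t3.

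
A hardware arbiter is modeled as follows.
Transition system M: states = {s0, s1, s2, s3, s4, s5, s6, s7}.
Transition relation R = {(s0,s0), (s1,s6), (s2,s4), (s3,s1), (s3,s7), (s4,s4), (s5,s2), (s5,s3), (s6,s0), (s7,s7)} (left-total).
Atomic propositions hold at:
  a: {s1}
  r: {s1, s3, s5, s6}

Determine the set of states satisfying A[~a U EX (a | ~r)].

Sat(~a) = {s0, s2, s3, s4, s5, s6, s7}
Sat(~r) = {s0, s2, s4, s7}
Sat(a | ~r) = {s0, s1, s2, s4, s7}
Sat(EX (a | ~r)) = {s : some successor in {s0, s1, s2, s4, s7}} = {s0, s2, s3, s4, s5, s6, s7}
A[~a U EX (a | ~r)]: least fixpoint, start Z0 = Sat(EX (a | ~r)) = {s0, s2, s3, s4, s5, s6, s7}, add states in Sat(~a) with every successor in Z. Already a fixed point.
Sat(A[~a U EX (a | ~r)]) = {s0, s2, s3, s4, s5, s6, s7}

{s0, s2, s3, s4, s5, s6, s7}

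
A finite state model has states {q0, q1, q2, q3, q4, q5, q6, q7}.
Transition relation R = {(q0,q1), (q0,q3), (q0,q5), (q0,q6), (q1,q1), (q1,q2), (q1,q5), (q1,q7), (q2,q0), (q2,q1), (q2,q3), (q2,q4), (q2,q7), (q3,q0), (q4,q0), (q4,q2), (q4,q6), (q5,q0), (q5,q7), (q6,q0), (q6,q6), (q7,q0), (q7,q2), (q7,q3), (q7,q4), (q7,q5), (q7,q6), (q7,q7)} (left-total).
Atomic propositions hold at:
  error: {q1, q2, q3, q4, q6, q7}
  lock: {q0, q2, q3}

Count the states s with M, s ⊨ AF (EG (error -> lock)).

Sat(error -> lock) = {q0, q2, q3, q5}
EG (error -> lock): greatest fixpoint, start Z0 = {q0, q2, q3, q5}, keep only states in Sat with some successor in Z. Already a fixed point.
Sat(EG (error -> lock)) = {q0, q2, q3, q5}
AF (EG (error -> lock)): least fixpoint, start Z0 = {q0, q2, q3, q5}, add states with every successor in Z. Already a fixed point.
Sat(AF (EG (error -> lock))) = {q0, q2, q3, q5}
|Sat(AF (EG (error -> lock)))| = |{q0, q2, q3, q5}| = 4.

4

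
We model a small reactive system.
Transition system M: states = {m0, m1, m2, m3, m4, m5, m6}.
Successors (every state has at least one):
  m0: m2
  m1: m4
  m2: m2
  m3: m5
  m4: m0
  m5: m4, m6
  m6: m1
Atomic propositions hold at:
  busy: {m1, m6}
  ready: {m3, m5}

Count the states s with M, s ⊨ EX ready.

1

Sat(EX ready) = {s : some successor in {m3, m5}} = {m3}
|Sat(EX ready)| = |{m3}| = 1.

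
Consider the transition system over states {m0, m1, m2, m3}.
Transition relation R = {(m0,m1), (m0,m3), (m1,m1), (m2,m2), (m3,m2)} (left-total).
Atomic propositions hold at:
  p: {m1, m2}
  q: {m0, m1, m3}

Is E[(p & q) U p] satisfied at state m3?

No

Sat(p & q) = {m1}
E[(p & q) U p]: least fixpoint, start Z0 = Sat(p) = {m1, m2}, add states in Sat(p & q) with some successor in Z. Already a fixed point.
Sat(E[(p & q) U p]) = {m1, m2}
m3 ∉ Sat(E[(p & q) U p]) = {m1, m2}, so the formula does not hold at m3.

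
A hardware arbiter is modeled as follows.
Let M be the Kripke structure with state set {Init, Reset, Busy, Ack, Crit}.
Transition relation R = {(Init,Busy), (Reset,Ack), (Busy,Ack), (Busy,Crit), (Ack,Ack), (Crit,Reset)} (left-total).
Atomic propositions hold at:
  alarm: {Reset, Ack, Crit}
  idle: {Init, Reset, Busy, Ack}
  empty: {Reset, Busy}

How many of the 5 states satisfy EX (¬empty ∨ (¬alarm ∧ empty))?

4

Sat(¬empty) = {Init, Ack, Crit}
Sat(¬alarm) = {Init, Busy}
Sat(¬alarm ∧ empty) = {Busy}
Sat(¬empty ∨ (¬alarm ∧ empty)) = {Init, Busy, Ack, Crit}
Sat(EX (¬empty ∨ (¬alarm ∧ empty))) = {s : some successor in {Init, Busy, Ack, Crit}} = {Init, Reset, Busy, Ack}
|Sat(EX (¬empty ∨ (¬alarm ∧ empty)))| = |{Init, Reset, Busy, Ack}| = 4.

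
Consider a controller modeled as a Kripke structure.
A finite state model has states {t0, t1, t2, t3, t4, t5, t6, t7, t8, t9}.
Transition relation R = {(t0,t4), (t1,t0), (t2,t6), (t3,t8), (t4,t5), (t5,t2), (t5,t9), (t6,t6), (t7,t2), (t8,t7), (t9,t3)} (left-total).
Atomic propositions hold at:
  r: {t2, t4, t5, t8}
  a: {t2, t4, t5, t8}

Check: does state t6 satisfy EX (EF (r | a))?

No

Sat(r | a) = {t2, t4, t5, t8}
EF (r | a): least fixpoint, start Z0 = {t2, t4, t5, t8}, add states with some successor in Z. Z1 = {t0, t2, t3, t4, t5, t7, t8}; Z2 = {t0, t1, t2, t3, t4, t5, t7, t8, t9}; fixed.
Sat(EF (r | a)) = {t0, t1, t2, t3, t4, t5, t7, t8, t9}
Sat(EX (EF (r | a))) = {s : some successor in {t0, t1, t2, t3, t4, t5, t7, t8, t9}} = {t0, t1, t3, t4, t5, t7, t8, t9}
t6 ∉ Sat(EX (EF (r | a))) = {t0, t1, t3, t4, t5, t7, t8, t9}, so the formula does not hold at t6.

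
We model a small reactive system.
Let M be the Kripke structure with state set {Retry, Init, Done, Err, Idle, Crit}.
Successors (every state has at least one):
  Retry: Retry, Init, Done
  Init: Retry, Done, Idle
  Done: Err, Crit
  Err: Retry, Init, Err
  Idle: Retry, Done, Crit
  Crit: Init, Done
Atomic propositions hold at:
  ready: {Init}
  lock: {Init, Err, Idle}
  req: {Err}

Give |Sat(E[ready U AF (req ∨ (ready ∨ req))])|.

2

Sat(ready ∨ req) = {Init, Err}
Sat(req ∨ (ready ∨ req)) = {Init, Err}
AF (req ∨ (ready ∨ req)): least fixpoint, start Z0 = {Init, Err}, add states with every successor in Z. Already a fixed point.
Sat(AF (req ∨ (ready ∨ req))) = {Init, Err}
E[ready U AF (req ∨ (ready ∨ req))]: least fixpoint, start Z0 = Sat(AF (req ∨ (ready ∨ req))) = {Init, Err}, add states in Sat(ready) with some successor in Z. Already a fixed point.
Sat(E[ready U AF (req ∨ (ready ∨ req))]) = {Init, Err}
|Sat(E[ready U AF (req ∨ (ready ∨ req))])| = |{Init, Err}| = 2.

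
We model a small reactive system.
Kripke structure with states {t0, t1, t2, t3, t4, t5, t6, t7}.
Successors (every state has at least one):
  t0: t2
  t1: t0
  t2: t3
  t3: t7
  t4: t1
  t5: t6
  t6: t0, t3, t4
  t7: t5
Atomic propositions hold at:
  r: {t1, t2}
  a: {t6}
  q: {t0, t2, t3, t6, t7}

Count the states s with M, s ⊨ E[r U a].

E[r U a]: least fixpoint, start Z0 = Sat(a) = {t6}, add states in Sat(r) with some successor in Z. Already a fixed point.
Sat(E[r U a]) = {t6}
|Sat(E[r U a])| = |{t6}| = 1.

1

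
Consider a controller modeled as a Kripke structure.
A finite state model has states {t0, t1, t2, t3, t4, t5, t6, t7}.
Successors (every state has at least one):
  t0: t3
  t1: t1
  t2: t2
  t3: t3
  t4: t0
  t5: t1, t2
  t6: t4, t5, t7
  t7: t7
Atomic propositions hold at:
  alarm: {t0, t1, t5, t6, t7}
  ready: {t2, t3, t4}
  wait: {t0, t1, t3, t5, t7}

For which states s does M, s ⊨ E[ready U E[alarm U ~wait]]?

{t2, t4, t5, t6}

Sat(~wait) = {t2, t4, t6}
E[alarm U ~wait]: least fixpoint, start Z0 = Sat(~wait) = {t2, t4, t6}, add states in Sat(alarm) with some successor in Z. Z1 = {t2, t4, t5, t6}; fixed.
Sat(E[alarm U ~wait]) = {t2, t4, t5, t6}
E[ready U E[alarm U ~wait]]: least fixpoint, start Z0 = Sat(E[alarm U ~wait]) = {t2, t4, t5, t6}, add states in Sat(ready) with some successor in Z. Already a fixed point.
Sat(E[ready U E[alarm U ~wait]]) = {t2, t4, t5, t6}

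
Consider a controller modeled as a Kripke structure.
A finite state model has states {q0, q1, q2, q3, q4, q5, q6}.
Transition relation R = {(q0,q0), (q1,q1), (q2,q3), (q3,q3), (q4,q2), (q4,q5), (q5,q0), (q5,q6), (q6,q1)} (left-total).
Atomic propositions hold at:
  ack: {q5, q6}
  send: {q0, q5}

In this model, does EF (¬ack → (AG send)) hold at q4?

Yes

Sat(¬ack) = {q0, q1, q2, q3, q4}
AG send: greatest fixpoint, start Z0 = {q0, q5}, keep only states in Sat with every successor in Z. Z1 = {q0}; fixed.
Sat(AG send) = {q0}
Sat(¬ack → (AG send)) = {q0, q5, q6}
EF (¬ack → (AG send)): least fixpoint, start Z0 = {q0, q5, q6}, add states with some successor in Z. Z1 = {q0, q4, q5, q6}; fixed.
Sat(EF (¬ack → (AG send))) = {q0, q4, q5, q6}
q4 ∈ Sat(EF (¬ack → (AG send))) = {q0, q4, q5, q6}, so the formula holds at q4.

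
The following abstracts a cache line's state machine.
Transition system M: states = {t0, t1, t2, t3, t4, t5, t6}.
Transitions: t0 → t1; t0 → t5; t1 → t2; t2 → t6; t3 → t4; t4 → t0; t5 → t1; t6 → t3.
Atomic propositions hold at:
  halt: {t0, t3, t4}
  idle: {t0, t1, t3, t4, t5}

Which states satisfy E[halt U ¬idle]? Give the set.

Sat(¬idle) = {t2, t6}
E[halt U ¬idle]: least fixpoint, start Z0 = Sat(¬idle) = {t2, t6}, add states in Sat(halt) with some successor in Z. Already a fixed point.
Sat(E[halt U ¬idle]) = {t2, t6}

{t2, t6}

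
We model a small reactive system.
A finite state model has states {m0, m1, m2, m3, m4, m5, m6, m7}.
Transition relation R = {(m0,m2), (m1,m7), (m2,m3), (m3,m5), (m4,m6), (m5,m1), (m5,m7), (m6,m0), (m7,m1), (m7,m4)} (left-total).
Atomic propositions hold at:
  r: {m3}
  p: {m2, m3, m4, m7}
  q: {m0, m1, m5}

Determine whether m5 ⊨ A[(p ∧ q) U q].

Sat(p ∧ q) = ∅
A[(p ∧ q) U q]: least fixpoint, start Z0 = Sat(q) = {m0, m1, m5}, add states in Sat(p ∧ q) with every successor in Z. Already a fixed point.
Sat(A[(p ∧ q) U q]) = {m0, m1, m5}
m5 ∈ Sat(A[(p ∧ q) U q]) = {m0, m1, m5}, so the formula holds at m5.

Yes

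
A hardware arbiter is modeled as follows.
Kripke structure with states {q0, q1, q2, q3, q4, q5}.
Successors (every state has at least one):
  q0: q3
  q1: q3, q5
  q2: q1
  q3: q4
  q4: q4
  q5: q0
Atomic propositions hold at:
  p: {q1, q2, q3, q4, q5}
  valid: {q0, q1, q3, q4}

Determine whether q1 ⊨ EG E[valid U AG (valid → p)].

Yes

Sat(valid → p) = {q1, q2, q3, q4, q5}
AG (valid → p): greatest fixpoint, start Z0 = {q1, q2, q3, q4, q5}, keep only states in Sat with every successor in Z. Z1 = {q1, q2, q3, q4}; Z2 = {q2, q3, q4}; Z3 = {q3, q4}; fixed.
Sat(AG (valid → p)) = {q3, q4}
E[valid U AG (valid → p)]: least fixpoint, start Z0 = Sat(AG (valid → p)) = {q3, q4}, add states in Sat(valid) with some successor in Z. Z1 = {q0, q1, q3, q4}; fixed.
Sat(E[valid U AG (valid → p)]) = {q0, q1, q3, q4}
EG E[valid U AG (valid → p)]: greatest fixpoint, start Z0 = {q0, q1, q3, q4}, keep only states in Sat with some successor in Z. Already a fixed point.
Sat(EG E[valid U AG (valid → p)]) = {q0, q1, q3, q4}
q1 ∈ Sat(EG E[valid U AG (valid → p)]) = {q0, q1, q3, q4}, so the formula holds at q1.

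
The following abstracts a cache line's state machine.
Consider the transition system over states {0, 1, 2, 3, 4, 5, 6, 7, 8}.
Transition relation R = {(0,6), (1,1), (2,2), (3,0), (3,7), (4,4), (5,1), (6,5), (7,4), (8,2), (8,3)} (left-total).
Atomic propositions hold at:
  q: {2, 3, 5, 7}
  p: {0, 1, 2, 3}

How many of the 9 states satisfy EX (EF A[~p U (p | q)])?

Sat(~p) = {4, 5, 6, 7, 8}
Sat(p | q) = {0, 1, 2, 3, 5, 7}
A[~p U (p | q)]: least fixpoint, start Z0 = Sat((p | q)) = {0, 1, 2, 3, 5, 7}, add states in Sat(~p) with every successor in Z. Z1 = {0, 1, 2, 3, 5, 6, 7, 8}; fixed.
Sat(A[~p U (p | q)]) = {0, 1, 2, 3, 5, 6, 7, 8}
EF A[~p U (p | q)]: least fixpoint, start Z0 = {0, 1, 2, 3, 5, 6, 7, 8}, add states with some successor in Z. Already a fixed point.
Sat(EF A[~p U (p | q)]) = {0, 1, 2, 3, 5, 6, 7, 8}
Sat(EX (EF A[~p U (p | q)])) = {s : some successor in {0, 1, 2, 3, 5, 6, 7, 8}} = {0, 1, 2, 3, 5, 6, 8}
|Sat(EX (EF A[~p U (p | q)]))| = |{0, 1, 2, 3, 5, 6, 8}| = 7.

7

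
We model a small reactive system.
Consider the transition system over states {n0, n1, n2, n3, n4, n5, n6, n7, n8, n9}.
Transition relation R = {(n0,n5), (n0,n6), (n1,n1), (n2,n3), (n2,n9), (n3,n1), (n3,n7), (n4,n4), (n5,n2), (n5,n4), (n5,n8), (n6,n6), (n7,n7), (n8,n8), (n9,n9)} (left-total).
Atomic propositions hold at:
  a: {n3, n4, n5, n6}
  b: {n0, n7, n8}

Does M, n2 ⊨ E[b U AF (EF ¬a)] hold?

Sat(¬a) = {n0, n1, n2, n7, n8, n9}
EF ¬a: least fixpoint, start Z0 = {n0, n1, n2, n7, n8, n9}, add states with some successor in Z. Z1 = {n0, n1, n2, n3, n5, n7, n8, n9}; fixed.
Sat(EF ¬a) = {n0, n1, n2, n3, n5, n7, n8, n9}
AF (EF ¬a): least fixpoint, start Z0 = {n0, n1, n2, n3, n5, n7, n8, n9}, add states with every successor in Z. Already a fixed point.
Sat(AF (EF ¬a)) = {n0, n1, n2, n3, n5, n7, n8, n9}
E[b U AF (EF ¬a)]: least fixpoint, start Z0 = Sat(AF (EF ¬a)) = {n0, n1, n2, n3, n5, n7, n8, n9}, add states in Sat(b) with some successor in Z. Already a fixed point.
Sat(E[b U AF (EF ¬a)]) = {n0, n1, n2, n3, n5, n7, n8, n9}
n2 ∈ Sat(E[b U AF (EF ¬a)]) = {n0, n1, n2, n3, n5, n7, n8, n9}, so the formula holds at n2.

Yes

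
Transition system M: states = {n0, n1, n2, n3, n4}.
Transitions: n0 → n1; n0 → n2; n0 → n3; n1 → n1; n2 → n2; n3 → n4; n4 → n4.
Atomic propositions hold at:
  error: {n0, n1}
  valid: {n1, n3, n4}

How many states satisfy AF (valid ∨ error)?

Sat(valid ∨ error) = {n0, n1, n3, n4}
AF (valid ∨ error): least fixpoint, start Z0 = {n0, n1, n3, n4}, add states with every successor in Z. Already a fixed point.
Sat(AF (valid ∨ error)) = {n0, n1, n3, n4}
|Sat(AF (valid ∨ error))| = |{n0, n1, n3, n4}| = 4.

4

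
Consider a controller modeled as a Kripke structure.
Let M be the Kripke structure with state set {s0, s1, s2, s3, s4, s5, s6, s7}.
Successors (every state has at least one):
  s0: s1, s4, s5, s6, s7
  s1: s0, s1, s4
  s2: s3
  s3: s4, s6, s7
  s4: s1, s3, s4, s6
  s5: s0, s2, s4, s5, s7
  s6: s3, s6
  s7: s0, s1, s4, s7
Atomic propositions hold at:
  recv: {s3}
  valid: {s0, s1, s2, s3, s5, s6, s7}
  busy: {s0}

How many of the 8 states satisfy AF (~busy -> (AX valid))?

Sat(~busy) = {s1, s2, s3, s4, s5, s6, s7}
Sat(AX valid) = {s : every successor in {s0, s1, s2, s3, s5, s6, s7}} = {s2, s6}
Sat(~busy -> (AX valid)) = {s0, s2, s6}
AF (~busy -> (AX valid)): least fixpoint, start Z0 = {s0, s2, s6}, add states with every successor in Z. Already a fixed point.
Sat(AF (~busy -> (AX valid))) = {s0, s2, s6}
|Sat(AF (~busy -> (AX valid)))| = |{s0, s2, s6}| = 3.

3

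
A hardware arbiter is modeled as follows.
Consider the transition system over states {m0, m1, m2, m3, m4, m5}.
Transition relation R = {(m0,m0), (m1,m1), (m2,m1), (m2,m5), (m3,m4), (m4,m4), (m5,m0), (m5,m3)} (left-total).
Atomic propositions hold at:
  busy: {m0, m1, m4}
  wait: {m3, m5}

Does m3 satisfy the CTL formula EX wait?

Sat(EX wait) = {s : some successor in {m3, m5}} = {m2, m5}
m3 ∉ Sat(EX wait) = {m2, m5}, so the formula does not hold at m3.

No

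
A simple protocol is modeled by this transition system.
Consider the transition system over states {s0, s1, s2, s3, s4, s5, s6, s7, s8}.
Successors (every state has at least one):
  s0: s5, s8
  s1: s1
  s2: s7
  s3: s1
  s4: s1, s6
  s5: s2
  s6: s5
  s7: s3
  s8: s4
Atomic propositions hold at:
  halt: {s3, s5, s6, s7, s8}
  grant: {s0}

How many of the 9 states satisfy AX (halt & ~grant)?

4

Sat(~grant) = {s1, s2, s3, s4, s5, s6, s7, s8}
Sat(halt & ~grant) = {s3, s5, s6, s7, s8}
Sat(AX (halt & ~grant)) = {s : every successor in {s3, s5, s6, s7, s8}} = {s0, s2, s6, s7}
|Sat(AX (halt & ~grant))| = |{s0, s2, s6, s7}| = 4.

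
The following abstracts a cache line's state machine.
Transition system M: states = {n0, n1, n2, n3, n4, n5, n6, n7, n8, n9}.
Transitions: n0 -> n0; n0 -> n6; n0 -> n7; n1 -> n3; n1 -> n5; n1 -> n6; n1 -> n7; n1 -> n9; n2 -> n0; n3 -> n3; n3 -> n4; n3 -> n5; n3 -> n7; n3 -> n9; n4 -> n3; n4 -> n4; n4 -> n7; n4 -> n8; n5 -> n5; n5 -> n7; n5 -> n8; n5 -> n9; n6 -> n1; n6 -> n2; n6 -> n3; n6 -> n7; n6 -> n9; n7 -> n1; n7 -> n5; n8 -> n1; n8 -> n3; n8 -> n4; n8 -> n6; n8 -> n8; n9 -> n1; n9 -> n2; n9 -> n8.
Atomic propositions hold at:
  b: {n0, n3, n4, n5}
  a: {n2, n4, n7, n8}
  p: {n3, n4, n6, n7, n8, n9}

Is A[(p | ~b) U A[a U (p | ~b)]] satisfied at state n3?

Sat(~b) = {n1, n2, n6, n7, n8, n9}
Sat(p | ~b) = {n1, n2, n3, n4, n6, n7, n8, n9}
A[a U (p | ~b)]: least fixpoint, start Z0 = Sat((p | ~b)) = {n1, n2, n3, n4, n6, n7, n8, n9}, add states in Sat(a) with every successor in Z. Already a fixed point.
Sat(A[a U (p | ~b)]) = {n1, n2, n3, n4, n6, n7, n8, n9}
A[(p | ~b) U A[a U (p | ~b)]]: least fixpoint, start Z0 = Sat(A[a U (p | ~b)]) = {n1, n2, n3, n4, n6, n7, n8, n9}, add states in Sat(p | ~b) with every successor in Z. Already a fixed point.
Sat(A[(p | ~b) U A[a U (p | ~b)]]) = {n1, n2, n3, n4, n6, n7, n8, n9}
n3 ∈ Sat(A[(p | ~b) U A[a U (p | ~b)]]) = {n1, n2, n3, n4, n6, n7, n8, n9}, so the formula holds at n3.

Yes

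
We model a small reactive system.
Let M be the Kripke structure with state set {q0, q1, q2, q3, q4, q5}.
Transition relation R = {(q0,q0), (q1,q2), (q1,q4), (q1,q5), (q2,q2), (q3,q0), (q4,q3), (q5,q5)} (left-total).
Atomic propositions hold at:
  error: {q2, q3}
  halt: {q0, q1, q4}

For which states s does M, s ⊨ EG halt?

{q0}

EG halt: greatest fixpoint, start Z0 = {q0, q1, q4}, keep only states in Sat with some successor in Z. Z1 = {q0, q1}; Z2 = {q0}; fixed.
Sat(EG halt) = {q0}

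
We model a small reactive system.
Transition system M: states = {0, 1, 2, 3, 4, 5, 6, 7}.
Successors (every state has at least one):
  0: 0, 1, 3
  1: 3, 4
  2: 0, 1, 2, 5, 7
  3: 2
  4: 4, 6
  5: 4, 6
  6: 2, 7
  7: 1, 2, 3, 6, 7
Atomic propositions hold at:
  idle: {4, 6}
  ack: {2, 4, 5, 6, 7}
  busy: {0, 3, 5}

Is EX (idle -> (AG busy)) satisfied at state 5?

No

AG busy: greatest fixpoint, start Z0 = {0, 3, 5}, keep only states in Sat with every successor in Z. Z1 = ∅; fixed.
Sat(AG busy) = ∅
Sat(idle -> (AG busy)) = {0, 1, 2, 3, 5, 7}
Sat(EX (idle -> (AG busy))) = {s : some successor in {0, 1, 2, 3, 5, 7}} = {0, 1, 2, 3, 6, 7}
5 ∉ Sat(EX (idle -> (AG busy))) = {0, 1, 2, 3, 6, 7}, so the formula does not hold at 5.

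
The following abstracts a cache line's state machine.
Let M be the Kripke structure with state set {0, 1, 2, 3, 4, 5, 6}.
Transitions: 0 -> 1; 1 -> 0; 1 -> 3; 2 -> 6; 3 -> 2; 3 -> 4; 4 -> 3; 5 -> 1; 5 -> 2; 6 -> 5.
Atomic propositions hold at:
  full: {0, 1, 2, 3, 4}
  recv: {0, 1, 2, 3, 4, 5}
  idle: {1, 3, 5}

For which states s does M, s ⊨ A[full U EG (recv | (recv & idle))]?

{0, 1, 3, 4, 5}

Sat(recv & idle) = {1, 3, 5}
Sat(recv | (recv & idle)) = {0, 1, 2, 3, 4, 5}
EG (recv | (recv & idle)): greatest fixpoint, start Z0 = {0, 1, 2, 3, 4, 5}, keep only states in Sat with some successor in Z. Z1 = {0, 1, 3, 4, 5}; fixed.
Sat(EG (recv | (recv & idle))) = {0, 1, 3, 4, 5}
A[full U EG (recv | (recv & idle))]: least fixpoint, start Z0 = Sat(EG (recv | (recv & idle))) = {0, 1, 3, 4, 5}, add states in Sat(full) with every successor in Z. Already a fixed point.
Sat(A[full U EG (recv | (recv & idle))]) = {0, 1, 3, 4, 5}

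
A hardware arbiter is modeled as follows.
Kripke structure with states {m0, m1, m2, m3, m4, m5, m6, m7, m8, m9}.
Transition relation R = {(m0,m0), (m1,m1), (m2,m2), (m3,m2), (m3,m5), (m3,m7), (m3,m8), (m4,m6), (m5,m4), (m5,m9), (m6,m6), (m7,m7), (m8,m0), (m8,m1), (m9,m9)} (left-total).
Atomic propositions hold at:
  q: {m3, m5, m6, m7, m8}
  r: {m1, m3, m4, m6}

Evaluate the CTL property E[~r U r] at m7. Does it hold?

No

Sat(~r) = {m0, m2, m5, m7, m8, m9}
E[~r U r]: least fixpoint, start Z0 = Sat(r) = {m1, m3, m4, m6}, add states in Sat(~r) with some successor in Z. Z1 = {m1, m3, m4, m5, m6, m8}; fixed.
Sat(E[~r U r]) = {m1, m3, m4, m5, m6, m8}
m7 ∉ Sat(E[~r U r]) = {m1, m3, m4, m5, m6, m8}, so the formula does not hold at m7.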